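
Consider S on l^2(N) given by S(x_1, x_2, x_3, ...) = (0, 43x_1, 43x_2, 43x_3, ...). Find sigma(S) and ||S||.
sigma(S) = closed disk {z in C : |z| ≤ 43}; ||S|| = 43

Note S = 43·U where U is the unit right shift (U x)_k = x_{k-1} (with x_0 := 0); so ||S|| = 43||U|| and sigma(S) = 43·sigma(U). ||S x||^2 = sum_{k≥1} |43x_k|^2 = 1849||x||^2, so ||S|| = 43 and sigma(S) ⊂ {|z| ≤ 43}. For any |lambda| < 43, the equation (S - lambda I) x = 0 forces x_1 = 0, then 43x_k = lambda x_{k+1} ⇒ x = 0, so S has no eigenvalues. But (S - lambda I) is not surjective for |lambda| < 43: solving (S - lambda I) x = e_1 would require x_n proportional to (lambda/43)^(-n), which is not in l^2. So every |lambda| < 43 lies in the residual spectrum. The boundary |lambda| = 43 is in the approximate point spectrum (the spectrum is closed). Hence sigma(S) is the closed disk of radius 43.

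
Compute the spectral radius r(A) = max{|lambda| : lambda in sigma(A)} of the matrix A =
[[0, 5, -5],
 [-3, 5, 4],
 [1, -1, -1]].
r(A) ≈ 4.0183

The eigenvalues of A are the roots of its characteristic polynomial. With M = A (coefficients from the trace, the sum of principal 2x2 minors, and det A):
  p(λ) = det(λ I - M) = λ^3 - 4λ^2 + 19λ - 15.
No integer candidate from the rational root theorem (±divisors of 15) is a root, so the roots are irrational. The cubic discriminant is Δ = -11055 < 0, so there is one real root and a complex-conjugate pair. p(0) = -15 and p(1) = 1 have opposite signs, so a root lies in (0, 1); Newton's method refines it to λ ≈ 0.929. Dividing out (λ - (0.929)) leaves approximately λ^2 - 3.071λ + 16.1471. For λ^2 - 3.071λ + 16.1471 the discriminant is -55.1572. It is negative, so the remaining roots are the complex-conjugate pair λ ≈ 1.5355 ± 3.7134i. Their product equals the constant term, so |λ|^2 ≈ 16.1471 and |λ| ≈ 4.0183.
Thus the eigenvalues (to 4 decimals) are 0.929 (modulus 0.929); 1.5355 ± 3.7134i (modulus 4.0183). The spectral radius is the largest modulus: r(A) ≈ 4.0183. (Cross-check: r(A) ≤ ||A||_2 ≈ 7.5182; equality holds whenever A is normal, though it can also hold for some non-normal A.)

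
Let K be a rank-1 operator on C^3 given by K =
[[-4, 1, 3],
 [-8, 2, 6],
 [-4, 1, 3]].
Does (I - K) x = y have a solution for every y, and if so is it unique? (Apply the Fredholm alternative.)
(I - K) is singular (det(I - K) = 0, i.e. 1 ∈ sigma(K)). (I - K) x = y is solvable iff y ⊥ ker((I - K)^*) = span{(-4, 1, 3)}, i.e. iff -4y_1 + y_2 + 3y_3 = 0. When solvable, the solutions are x = y + c·(1, 2, 1), c arbitrary (ker(I - K) = span{(1, 2, 1)}, dimension 1).

K has rank 1, so it is an outer product K = u v^T: every row of K is a multiple of one row vector. Reading off the entries, u = (1, 2, 1) and v = (-4, 1, 3) (row i of K equals u_i·v^T). A rank-one matrix u v^T satisfies K u = u (v·u) and kills the (2)-dimensional subspace v^⊥, so its characteristic polynomial is lambda^2 (lambda - v·u) with v·u = tr K = 1. Hence the eigenvalues of I - K are 1 (multiplicity 2) and 1 - (1) = 0, so det(I - K) = 0. (Direct check: I - K =
[[5, -1, -3],
 [8, -1, -6],
 [4, -1, -2]]
has determinant 0.) So 1 is an eigenvalue of K and (I - K) is not invertible. The finite-dimensional Fredholm alternative says: either (I - K) is invertible, or ker(I - K) ≠ {0} and then range(I - K) = ker((I - K)^*)^⊥, with dim ker(I - K) = dim ker((I - K)^*). We are in the second case, so we need both kernels. Kernel of I - K: (I - K) u = u - u (v·u) = u - u = 0, so ker(I - K) = span{u} = span{(1, 2, 1)} (it is exactly 1-dimensional because rank(I - K) = 2). Kernel of the adjoint: K is real, so (I - K)^* = I - K^T = I - v u^T, and (I - v u^T) v = v - v (u·v) = 0; hence ker((I - K)^*) = span{v} = span{(-4, 1, 3)}. Therefore (I - K) x = y is solvable iff <y, v> = 0, i.e. iff -4y_1 + y_2 + 3y_3 = 0. When this holds, K y = u (v·y) = 0, so (I - K) y = y and x = y is a particular solution; the full solution set is the line x = y + c·u = y + c·(1, 2, 1), c ∈ C.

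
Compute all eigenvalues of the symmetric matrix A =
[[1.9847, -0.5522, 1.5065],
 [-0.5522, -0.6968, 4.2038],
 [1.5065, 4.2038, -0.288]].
sigma(A) ≈ {-5, 2, 4}

A is real symmetric, so its spectrum consists of real eigenvalues. Expanding the characteristic polynomial of the displayed matrix gives
  det(λ I - A) = p(λ) = λ^3 + (-1)λ^2 + (-22)λ + (40).
Solving p(λ) = 0 yields eigenvalues ≈ -5, 2, 4. (A is shown rounded to 4 decimals, so these recover the underlying integer eigenvalues to within that precision.)
Verification: the trace of A = 1 equals the sum of eigenvalues 1, and det(A) ≈ -40.0002 matches the eigenvalue product -40.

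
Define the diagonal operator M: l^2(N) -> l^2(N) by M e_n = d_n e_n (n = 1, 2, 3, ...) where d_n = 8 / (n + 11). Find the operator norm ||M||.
||M|| = 2/3 (attained at n = 1)

For M diagonal, ||M|| = sup_n |d_n| = sup_n 8/(n + 11). This is positive and strictly decreasing in n, so the supremum is attained at n = 1: d_1 = 8/(1 + 11) = 2/3. Hence ||M|| = 2/3.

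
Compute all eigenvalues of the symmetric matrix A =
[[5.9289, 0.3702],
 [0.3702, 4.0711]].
sigma(A) ≈ {4, 6}

A is real symmetric, so its spectrum consists of real eigenvalues. Expanding the characteristic polynomial of the displayed matrix gives
  det(λ I - A) = p(λ) = λ^2 + (-10)λ + (24).
Solving p(λ) = 0 yields eigenvalues ≈ 4, 6. (A is shown rounded to 4 decimals, so these recover the underlying integer eigenvalues to within that precision.)
Verification: the trace of A = 10 equals the sum of eigenvalues 10, and det(A) ≈ 24.0001 matches the eigenvalue product 24.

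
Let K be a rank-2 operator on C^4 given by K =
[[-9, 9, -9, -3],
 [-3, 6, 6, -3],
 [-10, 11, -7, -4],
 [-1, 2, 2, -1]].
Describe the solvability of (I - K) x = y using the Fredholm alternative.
(I - K) is invertible (det(I - K) = -129 ≠ 0), so for every y in C^4 the equation (I - K) x = y has a unique solution.

K has rank 2 and factors as K = U V^T = u1 v1^T + u2 v2^T with u1 = (3, 0, 3, 0), v1 = (-3, 3, -3, -1), u2 = (0, 3, 1, 1), v2 = (-1, 2, 2, -1) (multiplying out reproduces the displayed K). The nonzero eigenvalues of U V^T coincide with those of the 2 x 2 matrix G = V^T U = [[v1·u1, v1·u2], [v2·u1, v2·u2]] = [[-18, 5], [3, 7]], and by the Sylvester determinant identity det(I_4 - U V^T) = det(I_2 - V^T U) = det([[19, -5], [-3, -6]]) = (19)(-6) - (-5)(-3) = -129. (Direct check: I - K =
[[10, -9, 9, 3],
 [3, -5, -6, 3],
 [10, -11, 8, 4],
 [1, -2, -2, 2]]
has determinant -129.) The finite-dimensional Fredholm alternative says: either (I - K) is invertible, or ker(I - K) ≠ {0} and then range(I - K) = ker((I - K)^*)^⊥, with dim ker(I - K) = dim ker((I - K)^*). Since det(I - K) ≠ 0, 1 is not an eigenvalue of K and ker(I - K) = {0}, so we are in the first case: for every y there is a unique x = (I - K)^(-1) y. (Explicitly, by the Woodbury identity, (I - U V^T)^(-1) = I + U (I_2 - G)^(-1) V^T.)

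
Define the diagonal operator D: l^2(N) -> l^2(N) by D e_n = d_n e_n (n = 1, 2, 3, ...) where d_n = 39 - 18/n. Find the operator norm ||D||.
||D|| = 39

For a diagonal operator on l^2 with entries d_n, ||D|| = sup_n |d_n|. Here d_1 = 21, d_2 = 30, ..., and d_n = 39 - 18/n increases monotonically toward 39. All terms lie in [21, 39), so |d_n| = d_n and the supremum is the limit 39, which is not attained by any individual d_n. Hence ||D|| = 39.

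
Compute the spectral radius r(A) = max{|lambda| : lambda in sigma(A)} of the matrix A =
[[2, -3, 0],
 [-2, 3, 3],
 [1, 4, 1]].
r(A) ≈ 6.2777

The eigenvalues of A are the roots of its characteristic polynomial. With M = A (coefficients from the trace, the sum of principal 2x2 minors, and det A):
  p(λ) = det(λ I - M) = λ^3 - 6λ^2 - 7λ + 33.
No integer candidate from the rational root theorem (±divisors of 33) is a root, so the roots are irrational. The cubic discriminant is Δ = 27193 > 0, so there are three distinct real roots. p(-3) = -27 and p(-2) = 15 have opposite signs, so a root lies in (-3, -2); Newton's method refines it to λ ≈ -2.4358. p(2) = 3 and p(3) = -15 have opposite signs, so a root lies in (2, 3); Newton's method refines it to λ ≈ 2.1581. p(6) = -9 and p(7) = 33 have opposite signs, so a root lies in (6, 7); Newton's method refines it to λ ≈ 6.2777. Check (Vieta): the three roots sum to 6, matching tr M = 6.
Thus the eigenvalues (to 4 decimals) are -2.4358 (modulus 2.4358); 2.1581 (modulus 2.1581); 6.2777 (modulus 6.2777). The spectral radius is the largest modulus: r(A) ≈ 6.2777. (Cross-check: r(A) ≤ ||A||_2 ≈ 6.5047; equality holds whenever A is normal, though it can also hold for some non-normal A.)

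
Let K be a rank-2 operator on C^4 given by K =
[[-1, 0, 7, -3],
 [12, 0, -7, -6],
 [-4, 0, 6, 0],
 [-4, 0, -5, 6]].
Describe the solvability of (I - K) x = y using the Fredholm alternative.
(I - K) is invertible (det(I - K) = 30 ≠ 0), so for every y in C^4 the equation (I - K) x = y has a unique solution.

K has rank 2 and factors as K = U V^T = u1 v1^T + u2 v2^T with u1 = (-2, 3, -2, 1), v1 = (2, 0, -3, 0), u2 = (1, 2, 0, -2), v2 = (3, 0, 1, -3) (multiplying out reproduces the displayed K). The nonzero eigenvalues of U V^T coincide with those of the 2 x 2 matrix G = V^T U = [[v1·u1, v1·u2], [v2·u1, v2·u2]] = [[2, 2], [-11, 9]], and by the Sylvester determinant identity det(I_4 - U V^T) = det(I_2 - V^T U) = det([[-1, -2], [11, -8]]) = (-1)(-8) - (-2)(11) = 30. (Direct check: I - K =
[[2, 0, -7, 3],
 [-12, 1, 7, 6],
 [4, 0, -5, 0],
 [4, 0, 5, -5]]
has determinant 30.) The finite-dimensional Fredholm alternative says: either (I - K) is invertible, or ker(I - K) ≠ {0} and then range(I - K) = ker((I - K)^*)^⊥, with dim ker(I - K) = dim ker((I - K)^*). Since det(I - K) ≠ 0, 1 is not an eigenvalue of K and ker(I - K) = {0}, so we are in the first case: for every y there is a unique x = (I - K)^(-1) y. (Explicitly, by the Woodbury identity, (I - U V^T)^(-1) = I + U (I_2 - G)^(-1) V^T.)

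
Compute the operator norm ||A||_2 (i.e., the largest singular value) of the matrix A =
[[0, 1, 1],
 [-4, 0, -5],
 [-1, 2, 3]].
||A||_2 ≈ 6.7713 (= sqrt(largest eigenvalue of A^T A))

||A||_2 = sigma_max(A) = sqrt(lambda_max(A^T A)). Form the symmetric matrix M = A^T A =
[[17, -2, 17],
 [-2, 5, 7],
 [17, 7, 35]].
Its characteristic polynomial (trace, sum of principal 2x2 minors, determinant of M give the coefficients) is
  p(λ) = det(λ I - M) = λ^3 - 57λ^2 + 513λ - 81.
No integer candidate from the rational root theorem (±divisors of 81) is a root, so the roots are irrational. The cubic discriminant is Δ = 297466992 > 0, so there are three distinct real roots. p(0) = -81 and p(1) = 376 have opposite signs, so a root lies in (0, 1); Newton's method refines it to λ ≈ 0.1608. p(10) = 349 and p(11) = -4 have opposite signs, so a root lies in (10, 11); Newton's method refines it to λ ≈ 10.9894. p(45) = -1296 and p(46) = 241 have opposite signs, so a root lies in (45, 46); Newton's method refines it to λ ≈ 45.8498. Check (Vieta): the three roots sum to 57, matching tr M = 57.
So the eigenvalues of A^T A are ≈ 0.1608, 10.9894, 45.8498 (all ≥ 0, as they must be for A^T A). The largest is λ_max ≈ 45.8498, hence ||A||_2 = sqrt(λ_max) ≈ 6.7713.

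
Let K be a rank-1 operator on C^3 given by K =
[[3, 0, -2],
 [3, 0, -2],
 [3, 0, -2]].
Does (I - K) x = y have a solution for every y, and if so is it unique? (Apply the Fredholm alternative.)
(I - K) is singular (det(I - K) = 0, i.e. 1 ∈ sigma(K)). (I - K) x = y is solvable iff y ⊥ ker((I - K)^*) = span{(3, 0, -2)}, i.e. iff 3y_1 - 2y_3 = 0. When solvable, the solutions are x = y + c·(1, 1, 1), c arbitrary (ker(I - K) = span{(1, 1, 1)}, dimension 1).

K has rank 1, so it is an outer product K = u v^T: every row of K is a multiple of one row vector. Reading off the entries, u = (1, 1, 1) and v = (3, 0, -2) (row i of K equals u_i·v^T). A rank-one matrix u v^T satisfies K u = u (v·u) and kills the (2)-dimensional subspace v^⊥, so its characteristic polynomial is lambda^2 (lambda - v·u) with v·u = tr K = 1. Hence the eigenvalues of I - K are 1 (multiplicity 2) and 1 - (1) = 0, so det(I - K) = 0. (Direct check: I - K =
[[-2, 0, 2],
 [-3, 1, 2],
 [-3, 0, 3]]
has determinant 0.) So 1 is an eigenvalue of K and (I - K) is not invertible. The finite-dimensional Fredholm alternative says: either (I - K) is invertible, or ker(I - K) ≠ {0} and then range(I - K) = ker((I - K)^*)^⊥, with dim ker(I - K) = dim ker((I - K)^*). We are in the second case, so we need both kernels. Kernel of I - K: (I - K) u = u - u (v·u) = u - u = 0, so ker(I - K) = span{u} = span{(1, 1, 1)} (it is exactly 1-dimensional because rank(I - K) = 2). Kernel of the adjoint: K is real, so (I - K)^* = I - K^T = I - v u^T, and (I - v u^T) v = v - v (u·v) = 0; hence ker((I - K)^*) = span{v} = span{(3, 0, -2)}. Therefore (I - K) x = y is solvable iff <y, v> = 0, i.e. iff 3y_1 - 2y_3 = 0. When this holds, K y = u (v·y) = 0, so (I - K) y = y and x = y is a particular solution; the full solution set is the line x = y + c·u = y + c·(1, 1, 1), c ∈ C.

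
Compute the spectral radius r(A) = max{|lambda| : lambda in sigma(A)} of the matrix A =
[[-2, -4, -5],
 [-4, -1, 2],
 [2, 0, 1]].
r(A) = 5

The eigenvalues of A are the roots of its characteristic polynomial. With M = A (coefficients from the trace, the sum of principal 2x2 minors, and det A):
  p(λ) = det(λ I - M) = λ^3 + 2λ^2 - 7λ + 40.
By the rational root theorem any rational root is an integer divisor of 40. Testing λ = -5: p(-5) = -125 + 50 + 35 + 40 = 0, so λ = -5 is a root. Dividing out (λ + 5) leaves p(λ) = (λ + 5)(λ^2 - 3λ + 8). For λ^2 - 3λ + 8 the discriminant is -23. It is negative, so the roots are the complex-conjugate pair λ = 3/2 ± (sqrt(23)/2) i ≈ 1.5 ± 2.3979i. For a conjugate pair the product of the roots equals the constant term, so |λ|^2 = 8 and |λ| = sqrt(8) ≈ 2.8284.
Thus the eigenvalues (to 4 decimals) are 1.5 ± 2.3979i (modulus 2.8284); -5 (modulus 5). The spectral radius is the largest modulus: r(A) = 5. (Cross-check: r(A) ≤ ||A||_2 ≈ 6.88; equality holds whenever A is normal, though it can also hold for some non-normal A.)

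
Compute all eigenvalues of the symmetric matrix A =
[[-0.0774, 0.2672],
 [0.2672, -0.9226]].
sigma(A) ≈ {-1, 0}

A is real symmetric, so its spectrum consists of real eigenvalues. Expanding the characteristic polynomial of the displayed matrix gives
  det(λ I - A) = p(λ) = λ^2 + (1)λ + (0).
Solving p(λ) = 0 yields eigenvalues ≈ -1, 0. (A is shown rounded to 4 decimals, so these recover the underlying integer eigenvalues to within that precision.)
Verification: the trace of A = -1 equals the sum of eigenvalues -1, and det(A) ≈ 0.0000 matches the eigenvalue product 0.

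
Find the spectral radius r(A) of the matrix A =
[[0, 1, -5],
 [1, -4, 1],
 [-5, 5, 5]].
r(A) ≈ 8.1931

The eigenvalues of A are the roots of its characteristic polynomial. With M = A (coefficients from the trace, the sum of principal 2x2 minors, and det A):
  p(λ) = det(λ I - M) = λ^3 - λ^2 - 51λ - 65.
No integer candidate from the rational root theorem (±divisors of 65) is a root, so the roots are irrational. The cubic discriminant is Δ = 359200 > 0, so there are three distinct real roots. p(-6) = -11 and p(-5) = 40 have opposite signs, so a root lies in (-6, -5); Newton's method refines it to λ ≈ -5.833. p(-2) = 25 and p(-1) = -16 have opposite signs, so a root lies in (-2, -1); Newton's method refines it to λ ≈ -1.3601. p(8) = -25 and p(9) = 124 have opposite signs, so a root lies in (8, 9); Newton's method refines it to λ ≈ 8.1931. Check (Vieta): the three roots sum to 1, matching tr M = 1.
Thus the eigenvalues (to 4 decimals) are -5.833 (modulus 5.833); -1.3601 (modulus 1.3601); 8.1931 (modulus 8.1931). The spectral radius is the largest modulus: r(A) ≈ 8.1931. (Cross-check: r(A) ≤ ||A||_2 ≈ 9.2737; equality holds whenever A is normal, though it can also hold for some non-normal A.)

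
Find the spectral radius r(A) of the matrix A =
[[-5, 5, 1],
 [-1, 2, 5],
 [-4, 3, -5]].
r(A) ≈ 8.0471

The eigenvalues of A are the roots of its characteristic polynomial. With M = A (coefficients from the trace, the sum of principal 2x2 minors, and det A):
  p(λ) = det(λ I - M) = λ^3 + 8λ^2 - λ - 5.
No integer candidate from the rational root theorem (±divisors of 5) is a root, so the roots are irrational. The cubic discriminant is Δ = 10353 > 0, so there are three distinct real roots. p(-9) = -77 and p(-8) = 3 have opposite signs, so a root lies in (-9, -8); Newton's method refines it to λ ≈ -8.0471. p(-1) = 3 and p(0) = -5 have opposite signs, so a root lies in (-1, 0); Newton's method refines it to λ ≈ -0.7651. p(0) = -5 and p(1) = 3 have opposite signs, so a root lies in (0, 1); Newton's method refines it to λ ≈ 0.8121. Check (Vieta): the three roots sum to -8, matching tr M = -8.
Thus the eigenvalues (to 4 decimals) are -8.0471 (modulus 8.0471); -0.7651 (modulus 0.7651); 0.8121 (modulus 0.8121). The spectral radius is the largest modulus: r(A) ≈ 8.0471. (Cross-check: r(A) ≤ ||A||_2 ≈ 8.9915; equality holds whenever A is normal, though it can also hold for some non-normal A.)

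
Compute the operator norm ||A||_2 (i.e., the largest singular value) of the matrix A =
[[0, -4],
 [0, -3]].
||A||_2 = 5 (= sqrt(largest eigenvalue of A^T A))

||A||_2 = sigma_max(A) = sqrt(lambda_max(A^T A)). Form the symmetric matrix M = A^T A =
[[0, 0],
 [0, 25]].
Its characteristic polynomial (trace, determinant of M give the coefficients) is
  p(λ) = det(λ I - M) = λ^2 - 25λ.
For λ^2 - 25λ the discriminant is 625. It is a perfect square (25^2), so the roots are rational: λ = (25 ± 25)/2 = 25, 0.
So the eigenvalues of A^T A are ≈ 0, 25 (all ≥ 0, as they must be for A^T A). The largest is λ_max = 25, hence ||A||_2 = sqrt(λ_max) = 5.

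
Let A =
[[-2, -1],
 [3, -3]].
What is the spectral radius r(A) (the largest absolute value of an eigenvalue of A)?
r(A) = 3

The eigenvalues of A are the roots of its characteristic polynomial. With M = A (coefficients from the trace and determinant):
  p(λ) = det(λ I - M) = λ^2 + 5λ + 9.
For λ^2 + 5λ + 9 the discriminant is -11. It is negative, so the roots are the complex-conjugate pair λ = -5/2 ± (sqrt(11)/2) i ≈ -2.5 ± 1.6583i. For a conjugate pair the product of the roots equals the constant term, so |λ|^2 = 9 and |λ| = sqrt(9) = 3.
Thus the eigenvalues (to 4 decimals) are -2.5 ± 1.6583i (modulus 3). The spectral radius is the largest modulus: r(A) = 3. (Cross-check: r(A) ≤ ||A||_2 ≈ 4.3196; equality holds whenever A is normal, though it can also hold for some non-normal A.)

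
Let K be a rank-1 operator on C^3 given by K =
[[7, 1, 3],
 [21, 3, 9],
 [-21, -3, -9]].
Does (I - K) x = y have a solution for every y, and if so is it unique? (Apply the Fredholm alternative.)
(I - K) is singular (det(I - K) = 0, i.e. 1 ∈ sigma(K)). (I - K) x = y is solvable iff y ⊥ ker((I - K)^*) = span{(7, 1, 3)}, i.e. iff 7y_1 + y_2 + 3y_3 = 0. When solvable, the solutions are x = y + c·(1, 3, -3), c arbitrary (ker(I - K) = span{(1, 3, -3)}, dimension 1).

K has rank 1, so it is an outer product K = u v^T: every row of K is a multiple of one row vector. Reading off the entries, u = (1, 3, -3) and v = (7, 1, 3) (row i of K equals u_i·v^T). A rank-one matrix u v^T satisfies K u = u (v·u) and kills the (2)-dimensional subspace v^⊥, so its characteristic polynomial is lambda^2 (lambda - v·u) with v·u = tr K = 1. Hence the eigenvalues of I - K are 1 (multiplicity 2) and 1 - (1) = 0, so det(I - K) = 0. (Direct check: I - K =
[[-6, -1, -3],
 [-21, -2, -9],
 [21, 3, 10]]
has determinant 0.) So 1 is an eigenvalue of K and (I - K) is not invertible. The finite-dimensional Fredholm alternative says: either (I - K) is invertible, or ker(I - K) ≠ {0} and then range(I - K) = ker((I - K)^*)^⊥, with dim ker(I - K) = dim ker((I - K)^*). We are in the second case, so we need both kernels. Kernel of I - K: (I - K) u = u - u (v·u) = u - u = 0, so ker(I - K) = span{u} = span{(1, 3, -3)} (it is exactly 1-dimensional because rank(I - K) = 2). Kernel of the adjoint: K is real, so (I - K)^* = I - K^T = I - v u^T, and (I - v u^T) v = v - v (u·v) = 0; hence ker((I - K)^*) = span{v} = span{(7, 1, 3)}. Therefore (I - K) x = y is solvable iff <y, v> = 0, i.e. iff 7y_1 + y_2 + 3y_3 = 0. When this holds, K y = u (v·y) = 0, so (I - K) y = y and x = y is a particular solution; the full solution set is the line x = y + c·u = y + c·(1, 3, -3), c ∈ C.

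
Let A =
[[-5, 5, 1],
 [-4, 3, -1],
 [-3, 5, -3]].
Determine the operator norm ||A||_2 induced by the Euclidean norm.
||A||_2 ≈ 10.4398 (= sqrt(largest eigenvalue of A^T A))

||A||_2 = sigma_max(A) = sqrt(lambda_max(A^T A)). Form the symmetric matrix M = A^T A =
[[50, -52, 8],
 [-52, 59, -13],
 [8, -13, 11]].
Its characteristic polynomial (trace, sum of principal 2x2 minors, determinant of M give the coefficients) is
  p(λ) = det(λ I - M) = λ^3 - 120λ^2 + 1212λ - 1296.
No integer candidate from the rational root theorem (±divisors of 1296) is a root, so the roots are irrational. The cubic discriminant is Δ = 8420875776 > 0, so there are three distinct real roots. p(1) = -203 and p(2) = 656 have opposite signs, so a root lies in (1, 2); Newton's method refines it to λ ≈ 1.2137. p(9) = 621 and p(10) = -176 have opposite signs, so a root lies in (9, 10); Newton's method refines it to λ ≈ 9.7976. p(108) = -10368 and p(109) = 121 have opposite signs, so a root lies in (108, 109); Newton's method refines it to λ ≈ 108.9887. Check (Vieta): the three roots sum to 120, matching tr M = 120.
So the eigenvalues of A^T A are ≈ 1.2137, 9.7976, 108.9887 (all ≥ 0, as they must be for A^T A). The largest is λ_max ≈ 108.9887, hence ||A||_2 = sqrt(λ_max) ≈ 10.4398.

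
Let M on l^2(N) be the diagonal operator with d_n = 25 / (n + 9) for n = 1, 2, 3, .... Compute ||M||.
||M|| = 5/2 (attained at n = 1)

For M diagonal, ||M|| = sup_n |d_n| = sup_n 25/(n + 9). This is positive and strictly decreasing in n, so the supremum is attained at n = 1: d_1 = 25/(1 + 9) = 5/2. Hence ||M|| = 5/2.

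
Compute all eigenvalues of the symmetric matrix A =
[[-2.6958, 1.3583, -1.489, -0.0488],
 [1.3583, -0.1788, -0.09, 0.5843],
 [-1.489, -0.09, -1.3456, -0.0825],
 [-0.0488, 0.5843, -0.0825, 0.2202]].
sigma(A) ≈ {-4, -1, 0, 1}

A is real symmetric, so its spectrum consists of real eigenvalues. Expanding the characteristic polynomial of the displayed matrix gives
  det(λ I - A) = p(λ) = λ^4 + (4)λ^3 + (-1)λ^2 + (-4)λ + (0).
Solving p(λ) = 0 yields eigenvalues ≈ -4, -1, 0, 1. (A is shown rounded to 4 decimals, so these recover the underlying integer eigenvalues to within that precision.)
Verification: the trace of A = -4 equals the sum of eigenvalues -4, and det(A) ≈ -0.0000 matches the eigenvalue product 0.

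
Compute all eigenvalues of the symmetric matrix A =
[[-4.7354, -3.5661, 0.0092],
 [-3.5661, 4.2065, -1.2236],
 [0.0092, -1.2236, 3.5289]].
sigma(A) ≈ {-6, 3, 6}

A is real symmetric, so its spectrum consists of real eigenvalues. Expanding the characteristic polynomial of the displayed matrix gives
  det(λ I - A) = p(λ) = λ^3 + (-3)λ^2 + (-36)λ + (108.0013).
Solving p(λ) = 0 yields eigenvalues ≈ -6, 3, 6. (A is shown rounded to 4 decimals, so these recover the underlying integer eigenvalues to within that precision.)
Verification: the trace of A = 3 equals the sum of eigenvalues 3, and det(A) ≈ -108.0013 matches the eigenvalue product -108.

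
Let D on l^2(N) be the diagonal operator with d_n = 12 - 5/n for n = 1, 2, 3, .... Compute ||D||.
||D|| = 12

For a diagonal operator on l^2 with entries d_n, ||D|| = sup_n |d_n|. Here d_1 = 7, d_2 = 19/2, ..., and d_n = 12 - 5/n increases monotonically toward 12. All terms lie in [7, 12), so |d_n| = d_n and the supremum is the limit 12, which is not attained by any individual d_n. Hence ||D|| = 12.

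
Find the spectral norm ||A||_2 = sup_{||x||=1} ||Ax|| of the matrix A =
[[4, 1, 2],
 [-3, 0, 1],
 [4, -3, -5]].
||A||_2 ≈ 7.5742 (= sqrt(largest eigenvalue of A^T A))

||A||_2 = sigma_max(A) = sqrt(lambda_max(A^T A)). Form the symmetric matrix M = A^T A =
[[41, -8, -15],
 [-8, 10, 17],
 [-15, 17, 30]].
Its characteristic polynomial (trace, sum of principal 2x2 minors, determinant of M give the coefficients) is
  p(λ) = det(λ I - M) = λ^3 - 81λ^2 + 1362λ - 361.
No integer candidate from the rational root theorem (±divisors of 361) is a root, so the roots are irrational. The cubic discriminant is Δ = 2010616857 > 0, so there are three distinct real roots. p(0) = -361 and p(1) = 921 have opposite signs, so a root lies in (0, 1); Newton's method refines it to λ ≈ 0.2694. p(23) = 283 and p(24) = -505 have opposite signs, so a root lies in (23, 24); Newton's method refines it to λ ≈ 23.3623. p(57) = -703 and p(58) = 1263 have opposite signs, so a root lies in (57, 58); Newton's method refines it to λ ≈ 57.3684. Check (Vieta): the three roots sum to 81, matching tr M = 81.
So the eigenvalues of A^T A are ≈ 0.2694, 23.3623, 57.3684 (all ≥ 0, as they must be for A^T A). The largest is λ_max ≈ 57.3684, hence ||A||_2 = sqrt(λ_max) ≈ 7.5742.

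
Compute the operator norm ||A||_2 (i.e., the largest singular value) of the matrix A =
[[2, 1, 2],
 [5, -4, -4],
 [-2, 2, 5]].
||A||_2 ≈ 9.2401 (= sqrt(largest eigenvalue of A^T A))

||A||_2 = sigma_max(A) = sqrt(lambda_max(A^T A)). Form the symmetric matrix M = A^T A =
[[33, -22, -26],
 [-22, 21, 28],
 [-26, 28, 45]].
Its characteristic polynomial (trace, sum of principal 2x2 minors, determinant of M give the coefficients) is
  p(λ) = det(λ I - M) = λ^3 - 99λ^2 + 1179λ - 1369.
No integer candidate from the rational root theorem (±divisors of 1369) is a root, so the roots are irrational. The cubic discriminant is Δ = 4580637696 > 0, so there are three distinct real roots. p(1) = -288 and p(2) = 601 have opposite signs, so a root lies in (1, 2); Newton's method refines it to λ ≈ 1.3015. p(12) = 251 and p(13) = -576 have opposite signs, so a root lies in (12, 13); Newton's method refines it to λ ≈ 12.3197. p(85) = -2304 and p(86) = 3877 have opposite signs, so a root lies in (85, 86); Newton's method refines it to λ ≈ 85.3787. Check (Vieta): the three roots sum to 99, matching tr M = 99.
So the eigenvalues of A^T A are ≈ 1.3015, 12.3197, 85.3787 (all ≥ 0, as they must be for A^T A). The largest is λ_max ≈ 85.3787, hence ||A||_2 = sqrt(λ_max) ≈ 9.2401.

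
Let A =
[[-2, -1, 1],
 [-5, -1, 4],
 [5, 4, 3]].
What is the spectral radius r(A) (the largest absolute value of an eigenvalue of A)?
r(A) ≈ 5.9184

The eigenvalues of A are the roots of its characteristic polynomial. With M = A (coefficients from the trace, the sum of principal 2x2 minors, and det A):
  p(λ) = det(λ I - M) = λ^3 - 33λ + 12.
No integer candidate from the rational root theorem (±divisors of 12) is a root, so the roots are irrational. The cubic discriminant is Δ = 139860 > 0, so there are three distinct real roots. p(-6) = -6 and p(-5) = 52 have opposite signs, so a root lies in (-6, -5); Newton's method refines it to λ ≈ -5.9184. p(0) = 12 and p(1) = -20 have opposite signs, so a root lies in (0, 1); Newton's method refines it to λ ≈ 0.3651. p(5) = -28 and p(6) = 30 have opposite signs, so a root lies in (5, 6); Newton's method refines it to λ ≈ 5.5533. Check (Vieta): the three roots sum to 0, matching tr M = 0.
Thus the eigenvalues (to 4 decimals) are -5.9184 (modulus 5.9184); 0.3651 (modulus 0.3651); 5.5533 (modulus 5.5533). The spectral radius is the largest modulus: r(A) ≈ 5.9184. (Cross-check: r(A) ≤ ||A||_2 ≈ 8.2855; equality holds whenever A is normal, though it can also hold for some non-normal A.)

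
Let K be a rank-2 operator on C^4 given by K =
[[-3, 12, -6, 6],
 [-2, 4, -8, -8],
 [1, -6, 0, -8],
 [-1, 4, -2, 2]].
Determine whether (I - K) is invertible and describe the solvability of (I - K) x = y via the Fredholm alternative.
(I - K) is invertible (det(I - K) = -8 ≠ 0), so for every y in C^4 the equation (I - K) x = y has a unique solution.

K has rank 2 and factors as K = U V^T = u1 v1^T + u2 v2^T with u1 = (3, -2, -3, 1), v1 = (0, 1, 1, 3), u2 = (3, 2, -1, 1), v2 = (-1, 3, -3, -1) (multiplying out reproduces the displayed K). The nonzero eigenvalues of U V^T coincide with those of the 2 x 2 matrix G = V^T U = [[v1·u1, v1·u2], [v2·u1, v2·u2]] = [[-2, 4], [-1, 5]], and by the Sylvester determinant identity det(I_4 - U V^T) = det(I_2 - V^T U) = det([[3, -4], [1, -4]]) = (3)(-4) - (-4)(1) = -8. (Direct check: I - K =
[[4, -12, 6, -6],
 [2, -3, 8, 8],
 [-1, 6, 1, 8],
 [1, -4, 2, -1]]
has determinant -8.) The finite-dimensional Fredholm alternative says: either (I - K) is invertible, or ker(I - K) ≠ {0} and then range(I - K) = ker((I - K)^*)^⊥, with dim ker(I - K) = dim ker((I - K)^*). Since det(I - K) ≠ 0, 1 is not an eigenvalue of K and ker(I - K) = {0}, so we are in the first case: for every y there is a unique x = (I - K)^(-1) y. (Explicitly, by the Woodbury identity, (I - U V^T)^(-1) = I + U (I_2 - G)^(-1) V^T.)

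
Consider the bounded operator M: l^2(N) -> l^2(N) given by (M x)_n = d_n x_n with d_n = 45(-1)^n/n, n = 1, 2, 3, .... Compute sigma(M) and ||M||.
sigma(M) = {45(-1)^n/n : n ≥ 1} ∪ {0}; ||M|| = 45

A bounded diagonal operator on l^2 with diagonal entries d_n has spectrum equal to the closure of {d_n : n ≥ 1}: every d_n is an eigenvalue (with eigenvector e_n), so {d_n} ⊂ sigma(M); the spectrum is closed, so its closure is too; and for lambda not in the closure, (M - lambda I) has bounded inverse (the diagonal entries 1/(d_n - lambda) are bounded). For our sequence d_n = 45(-1)^n/n, n = 1, 2, 3, ...:
  - {d_n} = {45(-1)^n/n : n ≥ 1}; the only limit point is 0
  - closure = {45(-1)^n/n : n ≥ 1} ∪ {0}
For the norm: a diagonal operator has ||M|| = sup_n |d_n|. Here |d_n| = 45/n is decreasing, so sup_n |d_n| = |d_1| = 45. So ||M|| = 45.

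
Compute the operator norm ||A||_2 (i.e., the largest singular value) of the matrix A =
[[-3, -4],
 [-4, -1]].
||A||_2 = sqrt((42 + sqrt(1088))/2) ≈ 6.1231 (= sqrt(largest eigenvalue of A^T A))

||A||_2 = sigma_max(A) = sqrt(lambda_max(A^T A)). Form the symmetric matrix M = A^T A =
[[25, 16],
 [16, 17]].
Its characteristic polynomial (trace, determinant of M give the coefficients) is
  p(λ) = det(λ I - M) = λ^2 - 42λ + 169.
For λ^2 - 42λ + 169 the discriminant is 1088. It is nonnegative but not a perfect square, so the roots are real and irrational: λ = (42 ± sqrt(1088))/2 ≈ 37.4924, 4.5076.
So the eigenvalues of A^T A are ≈ 4.5076, 37.4924 (all ≥ 0, as they must be for A^T A). The largest is λ_max = (42 + sqrt(1088))/2 ≈ 37.4924, hence ||A||_2 = sqrt(λ_max) = sqrt((42 + sqrt(1088))/2) ≈ 6.1231.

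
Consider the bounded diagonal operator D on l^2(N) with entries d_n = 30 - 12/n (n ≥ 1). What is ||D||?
||D|| = 30

For a diagonal operator on l^2 with entries d_n, ||D|| = sup_n |d_n|. Here d_1 = 18, d_2 = 24, ..., and d_n = 30 - 12/n increases monotonically toward 30. All terms lie in [18, 30), so |d_n| = d_n and the supremum is the limit 30, which is not attained by any individual d_n. Hence ||D|| = 30.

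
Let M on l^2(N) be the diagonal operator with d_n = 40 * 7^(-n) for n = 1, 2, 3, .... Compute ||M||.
||M|| = 40/7 (attained at n = 1)

For M diagonal, ||M|| = sup_n |d_n|. The sequence d_n = 40 * 7^(-n) is positive and strictly decreasing (ratio 7^(-1) < 1), so the supremum is d_1 = 40/7. Hence ||M|| = 40/7.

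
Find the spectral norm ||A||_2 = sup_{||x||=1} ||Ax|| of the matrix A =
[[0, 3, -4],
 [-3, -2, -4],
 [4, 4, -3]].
||A||_2 ≈ 7.6364 (= sqrt(largest eigenvalue of A^T A))

||A||_2 = sigma_max(A) = sqrt(lambda_max(A^T A)). Form the symmetric matrix M = A^T A =
[[25, 22, 0],
 [22, 29, -16],
 [0, -16, 41]].
Its characteristic polynomial (trace, sum of principal 2x2 minors, determinant of M give the coefficients) is
  p(λ) = det(λ I - M) = λ^3 - 95λ^2 + 2199λ - 3481.
No integer candidate from the rational root theorem (±divisors of 3481) is a root, so the roots are irrational. The cubic discriminant is Δ = 1931663872 > 0, so there are three distinct real roots. p(1) = -1376 and p(2) = 545 have opposite signs, so a root lies in (1, 2); Newton's method refines it to λ ≈ 1.7065. p(34) = 769 and p(35) = -16 have opposite signs, so a root lies in (34, 35); Newton's method refines it to λ ≈ 34.9794. p(58) = -407 and p(59) = 944 have opposite signs, so a root lies in (58, 59); Newton's method refines it to λ ≈ 58.3141. Check (Vieta): the three roots sum to 95, matching tr M = 95.
So the eigenvalues of A^T A are ≈ 1.7065, 34.9794, 58.3141 (all ≥ 0, as they must be for A^T A). The largest is λ_max ≈ 58.3141, hence ||A||_2 = sqrt(λ_max) ≈ 7.6364.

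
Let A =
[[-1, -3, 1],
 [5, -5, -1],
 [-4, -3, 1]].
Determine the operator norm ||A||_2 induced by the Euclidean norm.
||A||_2 ≈ 7.3018 (= sqrt(largest eigenvalue of A^T A))

||A||_2 = sigma_max(A) = sqrt(lambda_max(A^T A)). Form the symmetric matrix M = A^T A =
[[42, -10, -10],
 [-10, 43, -1],
 [-10, -1, 3]].
Its characteristic polynomial (trace, sum of principal 2x2 minors, determinant of M give the coefficients) is
  p(λ) = det(λ I - M) = λ^3 - 88λ^2 + 1860λ - 576.
No integer candidate from the rational root theorem (±divisors of 576) is a root, so the roots are irrational. The cubic discriminant is Δ = 1169683200 > 0, so there are three distinct real roots. p(0) = -576 and p(1) = 1197 have opposite signs, so a root lies in (0, 1); Newton's method refines it to λ ≈ 0.3143. p(34) = 240 and p(35) = -401 have opposite signs, so a root lies in (34, 35); Newton's method refines it to λ ≈ 34.3688. p(53) = -311 and p(54) = 720 have opposite signs, so a root lies in (53, 54); Newton's method refines it to λ ≈ 53.3168. Check (Vieta): the three roots sum to 88, matching tr M = 88.
So the eigenvalues of A^T A are ≈ 0.3143, 34.3688, 53.3168 (all ≥ 0, as they must be for A^T A). The largest is λ_max ≈ 53.3168, hence ||A||_2 = sqrt(λ_max) ≈ 7.3018.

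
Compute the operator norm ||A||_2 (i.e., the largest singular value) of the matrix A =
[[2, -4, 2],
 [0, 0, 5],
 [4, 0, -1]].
||A||_2 ≈ 5.8763 (= sqrt(largest eigenvalue of A^T A))

||A||_2 = sigma_max(A) = sqrt(lambda_max(A^T A)). Form the symmetric matrix M = A^T A =
[[20, -8, 0],
 [-8, 16, -8],
 [0, -8, 30]].
Its characteristic polynomial (trace, sum of principal 2x2 minors, determinant of M give the coefficients) is
  p(λ) = det(λ I - M) = λ^3 - 66λ^2 + 1272λ - 6400.
No integer candidate from the rational root theorem (±divisors of 6400) is a root, so the roots are irrational. The cubic discriminant is Δ = 21088512 > 0, so there are three distinct real roots. p(7) = -387 and p(8) = 64 have opposite signs, so a root lies in (7, 8); Newton's method refines it to λ ≈ 7.8456. p(23) = 109 and p(24) = -64 have opposite signs, so a root lies in (23, 24); Newton's method refines it to λ ≈ 23.6238. p(34) = -144 and p(35) = 145 have opposite signs, so a root lies in (34, 35); Newton's method refines it to λ ≈ 34.5306. Check (Vieta): the three roots sum to 66, matching tr M = 66.
So the eigenvalues of A^T A are ≈ 7.8456, 23.6238, 34.5306 (all ≥ 0, as they must be for A^T A). The largest is λ_max ≈ 34.5306, hence ||A||_2 = sqrt(λ_max) ≈ 5.8763.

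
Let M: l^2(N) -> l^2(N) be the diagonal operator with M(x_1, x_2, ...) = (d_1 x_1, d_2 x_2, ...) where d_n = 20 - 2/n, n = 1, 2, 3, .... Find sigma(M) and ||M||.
sigma(M) = {20 - 2/n : n ≥ 1} ∪ {20}; ||M|| = 20

A bounded diagonal operator on l^2 with diagonal entries d_n has spectrum equal to the closure of {d_n : n ≥ 1}: every d_n is an eigenvalue (with eigenvector e_n), so {d_n} ⊂ sigma(M); the spectrum is closed, so its closure is too; and for lambda not in the closure, (M - lambda I) has bounded inverse (the diagonal entries 1/(d_n - lambda) are bounded). For our sequence d_n = 20 - 2/n, n = 1, 2, 3, ...:
  - {d_n} = {20 - 2/n : n ≥ 1}; the only limit point is 20
  - closure = {20 - 2/n : n ≥ 1} ∪ {20}
For the norm: a diagonal operator has ||M|| = sup_n |d_n|. Here d_n = 20 - 2/n increases monotonically from d_1 = 18 toward 20, with all terms in [18, 20); so sup_n |d_n| = 20 (the supremum is the limit, not attained). So ||M|| = 20.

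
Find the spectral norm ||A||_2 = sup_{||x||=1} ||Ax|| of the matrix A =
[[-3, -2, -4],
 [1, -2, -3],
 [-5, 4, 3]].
||A||_2 ≈ 7.9693 (= sqrt(largest eigenvalue of A^T A))

||A||_2 = sigma_max(A) = sqrt(lambda_max(A^T A)). Form the symmetric matrix M = A^T A =
[[35, -16, -6],
 [-16, 24, 26],
 [-6, 26, 34]].
Its characteristic polynomial (trace, sum of principal 2x2 minors, determinant of M give the coefficients) is
  p(λ) = det(λ I - M) = λ^3 - 93λ^2 + 1878λ - 324.
No integer candidate from the rational root theorem (±divisors of 324) is a root, so the roots are irrational. The cubic discriminant is Δ = 3983368212 > 0, so there are three distinct real roots. p(0) = -324 and p(1) = 1462 have opposite signs, so a root lies in (0, 1); Newton's method refines it to λ ≈ 0.174. p(29) = 314 and p(30) = -684 have opposite signs, so a root lies in (29, 30); Newton's method refines it to λ ≈ 29.3156. p(63) = -1080 and p(64) = 1084 have opposite signs, so a root lies in (63, 64); Newton's method refines it to λ ≈ 63.5103. Check (Vieta): the three roots sum to 93, matching tr M = 93.
So the eigenvalues of A^T A are ≈ 0.174, 29.3156, 63.5103 (all ≥ 0, as they must be for A^T A). The largest is λ_max ≈ 63.5103, hence ||A||_2 = sqrt(λ_max) ≈ 7.9693.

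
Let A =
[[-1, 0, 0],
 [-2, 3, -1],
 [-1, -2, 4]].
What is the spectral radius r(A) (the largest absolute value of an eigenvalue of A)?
r(A) = 5

The eigenvalues of A are the roots of its characteristic polynomial. With M = A (coefficients from the trace, the sum of principal 2x2 minors, and det A):
  p(λ) = det(λ I - M) = λ^3 - 6λ^2 + 3λ + 10.
By the rational root theorem any rational root is an integer divisor of 10. Testing λ = 5: p(5) = 125 - 150 + 15 + 10 = 0, so λ = 5 is a root. Dividing out (λ - 5) leaves p(λ) = (λ - 5)(λ^2 - λ - 2). For λ^2 - λ - 2 the discriminant is 9. It is a perfect square (3^2), so the roots are rational: λ = (1 ± 3)/2 = 2, -1.
Thus the eigenvalues (to 4 decimals) are 2 (modulus 2); -1 (modulus 1); 5 (modulus 5). The spectral radius is the largest modulus: r(A) = 5. (Cross-check: r(A) ≤ ||A||_2 ≈ 5.122; equality holds whenever A is normal, though it can also hold for some non-normal A.)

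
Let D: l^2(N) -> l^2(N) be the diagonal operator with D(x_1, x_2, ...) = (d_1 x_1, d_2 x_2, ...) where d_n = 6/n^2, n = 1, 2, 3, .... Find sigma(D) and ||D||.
sigma(D) = {6/n^2 : n ≥ 1} ∪ {0}; ||D|| = 6

A bounded diagonal operator on l^2 with diagonal entries d_n has spectrum equal to the closure of {d_n : n ≥ 1}: every d_n is an eigenvalue (with eigenvector e_n), so {d_n} ⊂ sigma(D); the spectrum is closed, so its closure is too; and for lambda not in the closure, (D - lambda I) has bounded inverse (the diagonal entries 1/(d_n - lambda) are bounded). For our sequence d_n = 6/n^2, n = 1, 2, 3, ...:
  - {d_n} = {6/n^2 : n ≥ 1}; the only limit point is 0
  - closure = {6/n^2 : n ≥ 1} ∪ {0}
For the norm: a diagonal operator has ||D|| = sup_n |d_n|. Here d_n = 6/n^2 is positive and decreasing, so sup_n |d_n| = d_1 = 6. So ||D|| = 6.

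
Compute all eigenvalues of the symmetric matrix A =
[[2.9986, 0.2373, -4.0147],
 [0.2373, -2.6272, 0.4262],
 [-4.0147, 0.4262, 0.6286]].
sigma(A) ≈ {-3, -2, 6}

A is real symmetric, so its spectrum consists of real eigenvalues. Expanding the characteristic polynomial of the displayed matrix gives
  det(λ I - A) = p(λ) = λ^3 + (-1)λ^2 + (-24)λ + (-36).
Solving p(λ) = 0 yields eigenvalues ≈ -3, -2, 6. (A is shown rounded to 4 decimals, so these recover the underlying integer eigenvalues to within that precision.)
Verification: the trace of A = 1 equals the sum of eigenvalues 1, and det(A) ≈ 36.0005 matches the eigenvalue product 36.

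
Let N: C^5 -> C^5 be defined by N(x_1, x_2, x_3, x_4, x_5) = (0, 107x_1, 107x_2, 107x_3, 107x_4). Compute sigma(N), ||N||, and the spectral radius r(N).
sigma(N) = {0}; ||N|| = 107; r(N) = 0. (N is nilpotent with N^5 = 0.)

On C^5, N is a strictly lower-triangular matrix with 107 on the subdiagonal and zeros elsewhere, so its characteristic polynomial is lambda^5 and every eigenvalue is 0: sigma(N) = {0}. For the operator norm, N e_i = 107e_{i+1} for i = 1, ..., 4 and N e_5 = 0, so the singular values of N are 107 (with multiplicity 4) and 0; hence ||N|| = 107. The spectral radius r(N) = max|lambda| = 0. Note ||N|| > r(N) — characteristic of non-normal nilpotent operators. Indeed N^5 = 0.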